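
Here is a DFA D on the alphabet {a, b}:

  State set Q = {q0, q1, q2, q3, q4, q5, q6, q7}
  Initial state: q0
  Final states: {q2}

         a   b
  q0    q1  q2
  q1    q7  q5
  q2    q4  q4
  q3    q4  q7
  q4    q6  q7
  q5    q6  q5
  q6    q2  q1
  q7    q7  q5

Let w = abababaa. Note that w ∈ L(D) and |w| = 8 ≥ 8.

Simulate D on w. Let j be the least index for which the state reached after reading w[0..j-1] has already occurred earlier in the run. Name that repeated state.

Run of D on w = a b a b a b a a:
  step 0: q0  (start)
  step 1: q1  (read a: q0→q1)
  step 2: q5  (read b: q1→q5)
  step 3: q6  (read a: q5→q6)
  step 4: q1  (read b: q6→q1)   ← first repeat (q1 seen earlier)
  step 5: q7  (read a: q1→q7)
  step 6: q5  (read b: q7→q5)
  step 7: q6  (read a: q5→q6)
  step 8: q2  (read a: q6→q2)

The earliest repeat is at step j = 4: D is in q1, which it already visited at step i = 1.
Since D has 8 states, any run of length ≥ 8 visits 8+1 states, so by pigeonhole some state repeats within the first 8 steps — that repeat gives the pumpable loop.

q1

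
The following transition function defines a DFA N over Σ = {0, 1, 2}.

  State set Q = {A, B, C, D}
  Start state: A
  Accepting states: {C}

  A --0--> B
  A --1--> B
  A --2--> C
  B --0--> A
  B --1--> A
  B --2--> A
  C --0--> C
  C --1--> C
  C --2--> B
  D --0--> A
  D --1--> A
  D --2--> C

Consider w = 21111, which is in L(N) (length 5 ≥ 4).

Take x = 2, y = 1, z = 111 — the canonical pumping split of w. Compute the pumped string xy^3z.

xy^3z = 2·1·1·1·111 = 2111111.
Reading y = 1 takes N from C back to C, so after x·y·y·y the machine is still in C, and z then leads to the accepting state C. Hence 2111111 ∈ L(N).

2111111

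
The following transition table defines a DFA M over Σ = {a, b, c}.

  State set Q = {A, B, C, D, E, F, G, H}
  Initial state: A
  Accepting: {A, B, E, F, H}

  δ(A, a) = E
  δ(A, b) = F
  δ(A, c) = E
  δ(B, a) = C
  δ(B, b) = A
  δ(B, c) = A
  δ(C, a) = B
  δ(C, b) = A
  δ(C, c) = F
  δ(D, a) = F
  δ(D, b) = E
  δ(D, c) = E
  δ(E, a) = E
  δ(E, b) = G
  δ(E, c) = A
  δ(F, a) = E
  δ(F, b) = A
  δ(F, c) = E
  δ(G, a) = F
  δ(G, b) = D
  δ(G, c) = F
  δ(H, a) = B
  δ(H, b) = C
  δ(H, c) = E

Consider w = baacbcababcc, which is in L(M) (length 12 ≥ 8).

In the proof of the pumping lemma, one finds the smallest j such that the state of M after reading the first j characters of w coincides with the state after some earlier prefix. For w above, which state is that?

State sequence: A -b-> F -a-> E -a-> E -c-> A -b-> F -c-> E -a-> E -b-> G -a-> F -b-> A -c-> E -c-> A
First repeat at step 3: E was already visited.

The earliest repeat is at step j = 3: M is in E, which it already visited at step i = 2.
With |Q| = 8, pigeonhole forces a state repeat no later than step 8; the substring read between the first and second visits to that state can be pumped.

E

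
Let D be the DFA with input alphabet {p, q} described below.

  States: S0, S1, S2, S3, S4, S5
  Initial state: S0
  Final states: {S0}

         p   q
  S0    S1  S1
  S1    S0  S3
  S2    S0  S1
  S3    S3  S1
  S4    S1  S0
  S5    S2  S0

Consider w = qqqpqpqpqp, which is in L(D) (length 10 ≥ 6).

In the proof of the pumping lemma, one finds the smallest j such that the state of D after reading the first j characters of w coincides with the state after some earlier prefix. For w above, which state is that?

S1

Run of D on w = q q q p q p q p q p:
  step 0: S0  (start)
  step 1: S1  (read q: S0→S1)
  step 2: S3  (read q: S1→S3)
  step 3: S1  (read q: S3→S1)   ← first repeat (S1 seen earlier)
  step 4: S0  (read p: S1→S0)
  step 5: S1  (read q: S0→S1)
  step 6: S0  (read p: S1→S0)
  step 7: S1  (read q: S0→S1)
  step 8: S0  (read p: S1→S0)
  step 9: S1  (read q: S0→S1)
  step 10: S0  (read p: S1→S0)

The earliest repeat is at step j = 3: D is in S1, which it already visited at step i = 1.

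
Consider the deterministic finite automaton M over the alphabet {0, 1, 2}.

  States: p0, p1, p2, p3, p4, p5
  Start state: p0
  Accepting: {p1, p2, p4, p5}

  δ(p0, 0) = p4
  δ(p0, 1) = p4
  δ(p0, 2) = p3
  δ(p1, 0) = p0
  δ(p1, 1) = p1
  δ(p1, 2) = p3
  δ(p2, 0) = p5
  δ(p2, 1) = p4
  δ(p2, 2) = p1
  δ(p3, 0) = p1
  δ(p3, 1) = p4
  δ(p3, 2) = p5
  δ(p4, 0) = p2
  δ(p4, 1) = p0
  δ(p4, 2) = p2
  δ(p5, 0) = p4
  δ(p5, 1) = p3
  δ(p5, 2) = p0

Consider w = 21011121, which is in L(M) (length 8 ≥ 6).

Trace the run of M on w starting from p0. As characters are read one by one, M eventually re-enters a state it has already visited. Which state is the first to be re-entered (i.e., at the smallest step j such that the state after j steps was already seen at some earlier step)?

p4

Run of M on w = 2 1 0 1 1 1 2 1:
  step 0: p0  (start)
  step 1: p3  (read 2: p0→p3)
  step 2: p4  (read 1: p3→p4)
  step 3: p2  (read 0: p4→p2)
  step 4: p4  (read 1: p2→p4)   ← first repeat (p4 seen earlier)
  step 5: p0  (read 1: p4→p0)
  step 6: p4  (read 1: p0→p4)
  step 7: p2  (read 2: p4→p2)
  step 8: p4  (read 1: p2→p4)

The earliest repeat is at step j = 4: M is in p4, which it already visited at step i = 2.
The DFA has 6 states, so the proof of the pumping lemma guarantees a repeated state among the first 6+1 visited; the segment between the two visits is the pumpable y.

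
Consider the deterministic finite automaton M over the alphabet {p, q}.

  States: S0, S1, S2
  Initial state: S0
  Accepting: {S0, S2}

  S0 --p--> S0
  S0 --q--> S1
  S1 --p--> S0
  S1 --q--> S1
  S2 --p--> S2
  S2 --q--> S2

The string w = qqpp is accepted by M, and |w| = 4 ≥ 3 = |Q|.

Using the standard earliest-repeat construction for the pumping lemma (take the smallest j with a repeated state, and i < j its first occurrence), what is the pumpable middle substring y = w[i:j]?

q

Run of M on w = q q p p:
  step 0: S0  (start)
  step 1: S1  (read q: S0→S1)
  step 2: S1  (read q: S1→S1)   ← first repeat (S1 seen earlier)
  step 3: S0  (read p: S1→S0)
  step 4: S0  (read p: S0→S0)

So i = 1, j = 2, giving x = w[0:1] = q, y = w[1:2] = q, z = w[2:4] = pp.
Check: |xy| = 2 ≤ 3 and |y| = 1 ≥ 1. Reading y takes M from S1 back to S1, so every xyⁱz is accepted.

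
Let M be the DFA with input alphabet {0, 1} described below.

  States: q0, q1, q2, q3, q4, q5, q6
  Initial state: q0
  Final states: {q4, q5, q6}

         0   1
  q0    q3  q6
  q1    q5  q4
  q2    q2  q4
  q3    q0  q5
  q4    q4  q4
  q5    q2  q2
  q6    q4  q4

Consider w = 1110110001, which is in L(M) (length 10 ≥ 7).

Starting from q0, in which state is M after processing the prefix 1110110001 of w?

State sequence: q0 -1-> q6 -1-> q4 -1-> q4 -0-> q4 -1-> q4 -1-> q4 -0-> q4 -0-> q4 -0-> q4 -1-> q4

After reading 10 characters, M is in state q4.

q4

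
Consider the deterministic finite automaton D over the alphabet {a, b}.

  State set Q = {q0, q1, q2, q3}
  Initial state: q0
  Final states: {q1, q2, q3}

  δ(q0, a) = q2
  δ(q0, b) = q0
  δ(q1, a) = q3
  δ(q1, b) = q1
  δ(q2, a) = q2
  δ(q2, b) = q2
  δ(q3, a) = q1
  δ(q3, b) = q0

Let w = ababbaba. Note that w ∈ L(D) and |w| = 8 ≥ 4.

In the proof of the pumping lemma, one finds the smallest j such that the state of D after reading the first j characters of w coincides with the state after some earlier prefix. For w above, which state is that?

State sequence: q0 -a-> q2 -b-> q2 -a-> q2 -b-> q2 -b-> q2 -a-> q2 -b-> q2 -a-> q2
First repeat at step 2: q2 was already visited.

The earliest repeat is at step j = 2: D is in q2, which it already visited at step i = 1.

q2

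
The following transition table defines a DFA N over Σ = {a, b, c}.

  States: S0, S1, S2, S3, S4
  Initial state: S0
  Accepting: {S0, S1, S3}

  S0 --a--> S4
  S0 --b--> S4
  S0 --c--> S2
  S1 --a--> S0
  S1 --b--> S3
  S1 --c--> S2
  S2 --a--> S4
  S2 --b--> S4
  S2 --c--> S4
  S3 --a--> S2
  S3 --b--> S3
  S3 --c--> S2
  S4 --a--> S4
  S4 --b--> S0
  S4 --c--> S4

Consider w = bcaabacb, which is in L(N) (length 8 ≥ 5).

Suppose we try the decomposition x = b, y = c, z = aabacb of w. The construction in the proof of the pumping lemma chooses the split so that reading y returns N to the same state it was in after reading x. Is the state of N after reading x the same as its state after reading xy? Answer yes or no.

yes

Run of N on the first 2 characters of w = b c:
  step 0: S0  (start)
  step 1: S4  (read b: S0→S4)
  step 2: S4  (read c: S4→S4)

After x (step 1): S4. After xy (step 2): S4.
They match, so y = c drives N around a cycle from S4 back to itself; pumping y any number of times keeps N in S4 before reading z, and xyⁱz ∈ L(N) for every i ≥ 0.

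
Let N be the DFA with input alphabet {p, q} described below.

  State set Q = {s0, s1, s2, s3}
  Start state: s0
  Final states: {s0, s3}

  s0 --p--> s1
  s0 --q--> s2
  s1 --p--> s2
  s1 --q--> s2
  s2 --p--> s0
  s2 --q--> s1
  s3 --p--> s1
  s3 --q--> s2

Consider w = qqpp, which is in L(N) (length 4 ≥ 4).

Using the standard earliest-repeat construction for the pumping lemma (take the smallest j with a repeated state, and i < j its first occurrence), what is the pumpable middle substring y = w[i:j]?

Run of N on w = q q p p:
  step 0: s0  (start)
  step 1: s2  (read q: s0→s2)
  step 2: s1  (read q: s2→s1)
  step 3: s2  (read p: s1→s2)   ← first repeat (s2 seen earlier)
  step 4: s0  (read p: s2→s0)

So i = 1, j = 3, giving x = w[0:1] = q, y = w[1:3] = qp, z = w[3:4] = p.
Check: |xy| = 3 ≤ 4 and |y| = 2 ≥ 1. Reading y takes N from s2 back to s2, so every xyⁱz is accepted.
The DFA has 4 states, so the proof of the pumping lemma guarantees a repeated state among the first 4+1 visited; the segment between the two visits is the pumpable y.

qp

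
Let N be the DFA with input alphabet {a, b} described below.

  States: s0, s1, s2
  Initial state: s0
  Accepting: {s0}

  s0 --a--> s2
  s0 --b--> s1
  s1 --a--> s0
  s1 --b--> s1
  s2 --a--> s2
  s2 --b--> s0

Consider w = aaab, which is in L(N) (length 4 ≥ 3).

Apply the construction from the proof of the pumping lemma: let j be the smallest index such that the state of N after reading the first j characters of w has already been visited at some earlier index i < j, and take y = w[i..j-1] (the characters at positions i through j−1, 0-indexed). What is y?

a

State sequence: s0 -a-> s2 -a-> s2 -a-> s2 -b-> s0
First repeat at step 2: s2 was already visited.

So i = 1, j = 2, giving x = w[0:1] = a, y = w[1:2] = a, z = w[2:4] = ab.
Check: |xy| = 2 ≤ 3 and |y| = 1 ≥ 1. Reading y takes N from s2 back to s2, so every xyⁱz is accepted.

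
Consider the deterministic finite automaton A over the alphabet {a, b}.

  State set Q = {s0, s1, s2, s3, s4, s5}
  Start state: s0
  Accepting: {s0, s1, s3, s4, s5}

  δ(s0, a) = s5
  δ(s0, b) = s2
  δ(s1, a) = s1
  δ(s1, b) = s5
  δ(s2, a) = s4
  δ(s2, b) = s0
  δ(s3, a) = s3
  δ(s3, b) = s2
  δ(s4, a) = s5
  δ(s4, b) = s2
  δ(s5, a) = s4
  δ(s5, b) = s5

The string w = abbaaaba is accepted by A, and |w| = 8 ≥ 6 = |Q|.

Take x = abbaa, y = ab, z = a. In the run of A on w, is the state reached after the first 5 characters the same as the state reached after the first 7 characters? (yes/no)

no

State sequence: s0 -a-> s5 -b-> s5 -b-> s5 -a-> s4 -a-> s5 -a-> s4 -b-> s2

After x (step 5): s5. After xy (step 7): s2.
They differ (s5 ≠ s2), so y is not a cycle from the state after x; this split is not the one the pumping-lemma construction produces, and pumping y need not keep the string in L(A).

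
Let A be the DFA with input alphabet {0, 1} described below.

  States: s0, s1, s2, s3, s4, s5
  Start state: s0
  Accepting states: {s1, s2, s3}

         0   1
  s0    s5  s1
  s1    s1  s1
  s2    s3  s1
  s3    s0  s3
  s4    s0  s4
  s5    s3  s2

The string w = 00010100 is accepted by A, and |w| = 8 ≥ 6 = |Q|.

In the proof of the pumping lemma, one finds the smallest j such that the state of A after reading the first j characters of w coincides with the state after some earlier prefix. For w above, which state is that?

s0

Run of A on w = 0 0 0 1 0 1 0 0:
  step 0: s0  (start)
  step 1: s5  (read 0: s0→s5)
  step 2: s3  (read 0: s5→s3)
  step 3: s0  (read 0: s3→s0)   ← first repeat (s0 seen earlier)
  step 4: s1  (read 1: s0→s1)
  step 5: s1  (read 0: s1→s1)
  step 6: s1  (read 1: s1→s1)
  step 7: s1  (read 0: s1→s1)
  step 8: s1  (read 0: s1→s1)

The earliest repeat is at step j = 3: A is in s0, which it already visited at step i = 0.
Pumping length from the standard proof: p = 6 (the number of states). The repeated state found above gives |xy| = j ≤ 6 and |y| = j − i ≥ 1.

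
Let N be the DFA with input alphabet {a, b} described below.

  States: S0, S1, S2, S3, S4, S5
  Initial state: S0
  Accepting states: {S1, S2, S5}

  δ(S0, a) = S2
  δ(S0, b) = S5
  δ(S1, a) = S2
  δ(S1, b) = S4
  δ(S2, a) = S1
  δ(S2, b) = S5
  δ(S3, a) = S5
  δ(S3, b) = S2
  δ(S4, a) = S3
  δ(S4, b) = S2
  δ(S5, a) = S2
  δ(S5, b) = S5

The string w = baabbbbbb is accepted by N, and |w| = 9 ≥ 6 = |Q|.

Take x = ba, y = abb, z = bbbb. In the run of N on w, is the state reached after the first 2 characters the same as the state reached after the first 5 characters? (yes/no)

yes

Run of N on the first 5 characters of w = b a a b b:
  step 0: S0  (start)
  step 1: S5  (read b: S0→S5)
  step 2: S2  (read a: S5→S2)
  step 3: S1  (read a: S2→S1)
  step 4: S4  (read b: S1→S4)
  step 5: S2  (read b: S4→S2)

After x (step 2): S2. After xy (step 5): S2.
They match, so y = abb drives N around a cycle from S2 back to itself; pumping y any number of times keeps N in S2 before reading z, and xyⁱz ∈ L(N) for every i ≥ 0.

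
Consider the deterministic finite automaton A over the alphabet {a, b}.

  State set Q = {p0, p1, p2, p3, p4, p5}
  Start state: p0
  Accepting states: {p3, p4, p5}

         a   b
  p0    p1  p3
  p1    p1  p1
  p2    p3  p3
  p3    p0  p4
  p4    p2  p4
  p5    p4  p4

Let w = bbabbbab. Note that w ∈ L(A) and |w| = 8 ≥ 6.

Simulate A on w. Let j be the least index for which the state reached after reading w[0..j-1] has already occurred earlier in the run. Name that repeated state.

p3

Run of A on w = b b a b b b a b:
  step 0: p0  (start)
  step 1: p3  (read b: p0→p3)
  step 2: p4  (read b: p3→p4)
  step 3: p2  (read a: p4→p2)
  step 4: p3  (read b: p2→p3)   ← first repeat (p3 seen earlier)
  step 5: p4  (read b: p3→p4)
  step 6: p4  (read b: p4→p4)
  step 7: p2  (read a: p4→p2)
  step 8: p3  (read b: p2→p3)

The earliest repeat is at step j = 4: A is in p3, which it already visited at step i = 1.
With |Q| = 6, pigeonhole forces a state repeat no later than step 6; the substring read between the first and second visits to that state can be pumped.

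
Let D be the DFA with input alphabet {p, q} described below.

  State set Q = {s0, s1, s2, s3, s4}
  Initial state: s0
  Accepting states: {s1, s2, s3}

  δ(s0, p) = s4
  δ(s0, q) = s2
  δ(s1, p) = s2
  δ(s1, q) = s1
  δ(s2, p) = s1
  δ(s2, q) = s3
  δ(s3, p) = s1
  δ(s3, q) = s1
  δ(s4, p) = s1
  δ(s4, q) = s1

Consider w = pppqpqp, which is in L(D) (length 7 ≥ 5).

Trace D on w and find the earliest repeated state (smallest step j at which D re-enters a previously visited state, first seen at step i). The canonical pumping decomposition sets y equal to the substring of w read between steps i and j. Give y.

State sequence: s0 -p-> s4 -p-> s1 -p-> s2 -q-> s3 -p-> s1 -q-> s1 -p-> s2
First repeat at step 5: s1 was already visited.

So i = 2, j = 5, giving x = w[0:2] = pp, y = w[2:5] = pqp, z = w[5:7] = qp.
Check: |xy| = 5 ≤ 5 and |y| = 3 ≥ 1. Reading y takes D from s1 back to s1, so every xyⁱz is accepted.
The DFA has 5 states, so the proof of the pumping lemma guarantees a repeated state among the first 5+1 visited; the segment between the two visits is the pumpable y.

pqp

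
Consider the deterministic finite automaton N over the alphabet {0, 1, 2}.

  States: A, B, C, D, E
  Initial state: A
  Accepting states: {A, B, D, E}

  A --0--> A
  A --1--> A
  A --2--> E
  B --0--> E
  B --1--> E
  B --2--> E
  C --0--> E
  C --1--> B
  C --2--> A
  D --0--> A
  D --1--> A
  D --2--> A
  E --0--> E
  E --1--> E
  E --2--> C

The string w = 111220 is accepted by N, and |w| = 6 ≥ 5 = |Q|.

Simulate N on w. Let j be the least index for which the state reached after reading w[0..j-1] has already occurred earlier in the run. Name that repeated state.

State sequence: A -1-> A -1-> A -1-> A -2-> E -2-> C -0-> E
First repeat at step 1: A was already visited.

The earliest repeat is at step j = 1: N is in A, which it already visited at step i = 0.
Pumping length from the standard proof: p = 5 (the number of states). The repeated state found above gives |xy| = j ≤ 5 and |y| = j − i ≥ 1.

A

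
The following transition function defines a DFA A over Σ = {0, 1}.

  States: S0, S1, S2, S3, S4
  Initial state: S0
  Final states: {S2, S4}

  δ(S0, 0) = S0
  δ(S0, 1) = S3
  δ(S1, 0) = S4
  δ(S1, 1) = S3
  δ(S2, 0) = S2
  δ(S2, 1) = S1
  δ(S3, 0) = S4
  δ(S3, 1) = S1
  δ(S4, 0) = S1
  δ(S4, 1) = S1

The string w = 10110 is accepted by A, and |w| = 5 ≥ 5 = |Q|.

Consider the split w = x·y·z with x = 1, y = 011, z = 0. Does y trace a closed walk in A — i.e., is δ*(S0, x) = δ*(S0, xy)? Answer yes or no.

State sequence: S0 -1-> S3 -0-> S4 -1-> S1 -1-> S3

After x (step 1): S3. After xy (step 4): S3.
They match, so y = 011 drives A around a cycle from S3 back to itself; pumping y any number of times keeps A in S3 before reading z, and xyⁱz ∈ L(A) for every i ≥ 0.

yes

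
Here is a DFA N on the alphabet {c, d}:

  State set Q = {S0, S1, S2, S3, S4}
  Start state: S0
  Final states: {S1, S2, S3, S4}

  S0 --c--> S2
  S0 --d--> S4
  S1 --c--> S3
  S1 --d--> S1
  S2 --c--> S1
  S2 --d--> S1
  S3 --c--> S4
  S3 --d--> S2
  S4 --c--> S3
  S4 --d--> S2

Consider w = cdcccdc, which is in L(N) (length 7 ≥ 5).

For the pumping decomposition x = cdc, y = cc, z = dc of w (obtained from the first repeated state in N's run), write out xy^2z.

xy^2z = cdc·cc·cc·dc = cdcccccdc.
Reading y = cc takes N from S3 back to S3, so after x·y·y the machine is still in S3, and z then leads to the accepting state S1. Hence cdcccccdc ∈ L(N).

cdcccccdc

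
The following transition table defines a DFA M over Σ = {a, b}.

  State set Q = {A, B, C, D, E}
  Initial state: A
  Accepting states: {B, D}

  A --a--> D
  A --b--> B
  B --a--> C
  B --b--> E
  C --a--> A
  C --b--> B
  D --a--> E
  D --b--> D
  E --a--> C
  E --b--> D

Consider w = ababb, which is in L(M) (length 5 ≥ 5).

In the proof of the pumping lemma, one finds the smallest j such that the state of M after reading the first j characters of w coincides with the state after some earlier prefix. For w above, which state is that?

D

Run of M on w = a b a b b:
  step 0: A  (start)
  step 1: D  (read a: A→D)
  step 2: D  (read b: D→D)   ← first repeat (D seen earlier)
  step 3: E  (read a: D→E)
  step 4: D  (read b: E→D)
  step 5: D  (read b: D→D)

The earliest repeat is at step j = 2: M is in D, which it already visited at step i = 1.
Since M has 5 states, any run of length ≥ 5 visits 5+1 states, so by pigeonhole some state repeats within the first 5 steps — that repeat gives the pumpable loop.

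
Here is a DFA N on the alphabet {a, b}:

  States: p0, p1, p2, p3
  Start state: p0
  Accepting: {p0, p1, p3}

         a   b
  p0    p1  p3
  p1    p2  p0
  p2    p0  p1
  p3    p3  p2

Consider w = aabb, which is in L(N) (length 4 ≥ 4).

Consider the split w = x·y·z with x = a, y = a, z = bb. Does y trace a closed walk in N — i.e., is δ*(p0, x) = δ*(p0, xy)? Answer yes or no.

Run of N on the first 2 characters of w = a a:
  step 0: p0  (start)
  step 1: p1  (read a: p0→p1)
  step 2: p2  (read a: p1→p2)

After x (step 1): p1. After xy (step 2): p2.
They differ (p1 ≠ p2), so y is not a cycle from the state after x; this split is not the one the pumping-lemma construction produces, and pumping y need not keep the string in L(N).

no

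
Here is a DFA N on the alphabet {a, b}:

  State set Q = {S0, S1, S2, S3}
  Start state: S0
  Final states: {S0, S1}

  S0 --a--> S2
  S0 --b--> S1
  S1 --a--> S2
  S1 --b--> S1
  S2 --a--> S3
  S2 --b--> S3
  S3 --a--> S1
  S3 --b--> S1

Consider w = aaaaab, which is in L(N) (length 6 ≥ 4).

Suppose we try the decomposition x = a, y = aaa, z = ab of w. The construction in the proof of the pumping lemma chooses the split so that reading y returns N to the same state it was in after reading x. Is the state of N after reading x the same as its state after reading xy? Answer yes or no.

yes

State sequence: S0 -a-> S2 -a-> S3 -a-> S1 -a-> S2

After x (step 1): S2. After xy (step 4): S2.
They match, so y = aaa drives N around a cycle from S2 back to itself; pumping y any number of times keeps N in S2 before reading z, and xyⁱz ∈ L(N) for every i ≥ 0.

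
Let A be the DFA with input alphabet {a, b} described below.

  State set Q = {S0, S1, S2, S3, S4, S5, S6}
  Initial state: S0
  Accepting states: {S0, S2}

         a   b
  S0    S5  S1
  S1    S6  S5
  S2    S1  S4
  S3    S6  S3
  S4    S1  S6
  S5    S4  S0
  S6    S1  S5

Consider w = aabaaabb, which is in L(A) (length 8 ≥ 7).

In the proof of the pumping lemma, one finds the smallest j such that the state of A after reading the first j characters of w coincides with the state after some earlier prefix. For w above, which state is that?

S6

Run of A on w = a a b a a a b b:
  step 0: S0  (start)
  step 1: S5  (read a: S0→S5)
  step 2: S4  (read a: S5→S4)
  step 3: S6  (read b: S4→S6)
  step 4: S1  (read a: S6→S1)
  step 5: S6  (read a: S1→S6)   ← first repeat (S6 seen earlier)
  step 6: S1  (read a: S6→S1)
  step 7: S5  (read b: S1→S5)
  step 8: S0  (read b: S5→S0)

The earliest repeat is at step j = 5: A is in S6, which it already visited at step i = 3.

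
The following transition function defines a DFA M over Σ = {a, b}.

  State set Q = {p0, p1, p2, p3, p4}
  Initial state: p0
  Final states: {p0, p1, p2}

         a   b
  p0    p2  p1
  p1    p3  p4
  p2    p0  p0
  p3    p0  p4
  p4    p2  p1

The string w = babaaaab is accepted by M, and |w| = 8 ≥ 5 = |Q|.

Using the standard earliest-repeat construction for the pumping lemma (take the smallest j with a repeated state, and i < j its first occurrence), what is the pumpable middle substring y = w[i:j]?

babaa

Run of M on w = b a b a a a a b:
  step 0: p0  (start)
  step 1: p1  (read b: p0→p1)
  step 2: p3  (read a: p1→p3)
  step 3: p4  (read b: p3→p4)
  step 4: p2  (read a: p4→p2)
  step 5: p0  (read a: p2→p0)   ← first repeat (p0 seen earlier)
  step 6: p2  (read a: p0→p2)
  step 7: p0  (read a: p2→p0)
  step 8: p1  (read b: p0→p1)

So i = 0, j = 5, giving x = w[0:0] = ε, y = w[0:5] = babaa, z = w[5:8] = aab.
Check: |xy| = 5 ≤ 5 and |y| = 5 ≥ 1. Reading y takes M from p0 back to p0, so every xyⁱz is accepted.
With |Q| = 5, pigeonhole forces a state repeat no later than step 5; the substring read between the first and second visits to that state can be pumped.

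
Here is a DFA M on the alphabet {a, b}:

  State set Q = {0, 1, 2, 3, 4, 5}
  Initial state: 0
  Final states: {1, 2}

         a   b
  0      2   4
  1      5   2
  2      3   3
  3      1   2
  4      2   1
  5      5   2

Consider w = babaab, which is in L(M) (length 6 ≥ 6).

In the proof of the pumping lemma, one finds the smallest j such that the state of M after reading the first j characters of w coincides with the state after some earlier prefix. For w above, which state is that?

Run of M on w = b a b a a b:
  step 0: 0  (start)
  step 1: 4  (read b: 0→4)
  step 2: 2  (read a: 4→2)
  step 3: 3  (read b: 2→3)
  step 4: 1  (read a: 3→1)
  step 5: 5  (read a: 1→5)
  step 6: 2  (read b: 5→2)   ← first repeat (2 seen earlier)

The earliest repeat is at step j = 6: M is in 2, which it already visited at step i = 2.
The DFA has 6 states, so the proof of the pumping lemma guarantees a repeated state among the first 6+1 visited; the segment between the two visits is the pumpable y.

2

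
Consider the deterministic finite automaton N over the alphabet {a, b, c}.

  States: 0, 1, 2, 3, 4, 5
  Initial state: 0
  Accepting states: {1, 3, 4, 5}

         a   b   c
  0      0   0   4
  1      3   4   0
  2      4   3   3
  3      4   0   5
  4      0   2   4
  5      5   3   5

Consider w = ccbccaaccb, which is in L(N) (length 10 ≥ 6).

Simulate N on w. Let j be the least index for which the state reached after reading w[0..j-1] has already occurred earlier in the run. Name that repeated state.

4

Run of N on w = c c b c c a a c c b:
  step 0: 0  (start)
  step 1: 4  (read c: 0→4)
  step 2: 4  (read c: 4→4)   ← first repeat (4 seen earlier)
  step 3: 2  (read b: 4→2)
  step 4: 3  (read c: 2→3)
  step 5: 5  (read c: 3→5)
  step 6: 5  (read a: 5→5)
  step 7: 5  (read a: 5→5)
  step 8: 5  (read c: 5→5)
  step 9: 5  (read c: 5→5)
  step 10: 3  (read b: 5→3)

The earliest repeat is at step j = 2: N is in 4, which it already visited at step i = 1.
With |Q| = 6, pigeonhole forces a state repeat no later than step 6; the substring read between the first and second visits to that state can be pumped.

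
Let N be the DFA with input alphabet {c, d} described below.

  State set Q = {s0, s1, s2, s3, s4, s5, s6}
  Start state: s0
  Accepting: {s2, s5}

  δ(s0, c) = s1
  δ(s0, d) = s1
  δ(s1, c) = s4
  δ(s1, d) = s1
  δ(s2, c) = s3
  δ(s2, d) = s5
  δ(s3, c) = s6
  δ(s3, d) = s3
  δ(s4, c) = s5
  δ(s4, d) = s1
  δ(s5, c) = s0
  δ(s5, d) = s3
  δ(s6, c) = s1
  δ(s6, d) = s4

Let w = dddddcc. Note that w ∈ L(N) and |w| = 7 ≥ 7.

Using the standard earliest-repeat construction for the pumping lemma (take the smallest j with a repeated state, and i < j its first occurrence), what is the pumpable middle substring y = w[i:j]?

d

State sequence: s0 -d-> s1 -d-> s1 -d-> s1 -d-> s1 -d-> s1 -c-> s4 -c-> s5
First repeat at step 2: s1 was already visited.

So i = 1, j = 2, giving x = w[0:1] = d, y = w[1:2] = d, z = w[2:7] = dddcc.
Check: |xy| = 2 ≤ 7 and |y| = 1 ≥ 1. Reading y takes N from s1 back to s1, so every xyⁱz is accepted.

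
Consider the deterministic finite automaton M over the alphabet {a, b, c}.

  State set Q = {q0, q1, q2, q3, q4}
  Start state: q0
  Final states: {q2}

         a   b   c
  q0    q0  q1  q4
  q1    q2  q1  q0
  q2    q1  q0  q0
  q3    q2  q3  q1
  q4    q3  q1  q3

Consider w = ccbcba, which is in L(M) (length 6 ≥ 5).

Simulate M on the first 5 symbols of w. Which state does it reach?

q1

Run of M on the first 5 characters of w = c c b c b:
  step 0: q0  (start)
  step 1: q4  (read c: q0→q4)
  step 2: q3  (read c: q4→q3)
  step 3: q3  (read b: q3→q3)
  step 4: q1  (read c: q3→q1)
  step 5: q1  (read b: q1→q1)

After reading 5 characters, M is in state q1.
(This kind of state-tracing is the core of the pumping-lemma construction: with 5 states, pigeonhole forces a repeat within the first 5 steps.)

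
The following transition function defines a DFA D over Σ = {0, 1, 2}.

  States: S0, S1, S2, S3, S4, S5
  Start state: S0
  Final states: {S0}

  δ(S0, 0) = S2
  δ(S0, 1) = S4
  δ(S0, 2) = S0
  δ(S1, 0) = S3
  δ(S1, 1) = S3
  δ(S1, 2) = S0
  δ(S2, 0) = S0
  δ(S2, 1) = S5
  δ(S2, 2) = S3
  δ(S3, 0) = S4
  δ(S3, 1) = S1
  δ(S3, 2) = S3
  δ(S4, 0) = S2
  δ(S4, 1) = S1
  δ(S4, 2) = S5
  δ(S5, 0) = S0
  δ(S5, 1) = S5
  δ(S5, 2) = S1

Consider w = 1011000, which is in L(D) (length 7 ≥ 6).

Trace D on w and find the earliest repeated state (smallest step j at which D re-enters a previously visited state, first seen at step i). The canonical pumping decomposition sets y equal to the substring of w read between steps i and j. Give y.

State sequence: S0 -1-> S4 -0-> S2 -1-> S5 -1-> S5 -0-> S0 -0-> S2 -0-> S0
First repeat at step 4: S5 was already visited.

So i = 3, j = 4, giving x = w[0:3] = 101, y = w[3:4] = 1, z = w[4:7] = 000.
Check: |xy| = 4 ≤ 6 and |y| = 1 ≥ 1. Reading y takes D from S5 back to S5, so every xyⁱz is accepted.
Pumping length from the standard proof: p = 6 (the number of states). The repeated state found above gives |xy| = j ≤ 6 and |y| = j − i ≥ 1.

1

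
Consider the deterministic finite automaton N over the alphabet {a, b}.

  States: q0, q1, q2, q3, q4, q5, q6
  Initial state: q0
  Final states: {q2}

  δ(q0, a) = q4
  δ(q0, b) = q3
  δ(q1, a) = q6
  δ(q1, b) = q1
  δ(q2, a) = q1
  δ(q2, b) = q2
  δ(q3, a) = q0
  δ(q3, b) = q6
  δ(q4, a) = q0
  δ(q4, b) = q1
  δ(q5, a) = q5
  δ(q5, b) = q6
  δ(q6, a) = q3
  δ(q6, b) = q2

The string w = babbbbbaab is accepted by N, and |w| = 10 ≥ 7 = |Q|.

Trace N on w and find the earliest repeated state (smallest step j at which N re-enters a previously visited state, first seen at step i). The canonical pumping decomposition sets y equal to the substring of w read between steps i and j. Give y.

State sequence: q0 -b-> q3 -a-> q0 -b-> q3 -b-> q6 -b-> q2 -b-> q2 -b-> q2 -a-> q1 -a-> q6 -b-> q2
First repeat at step 2: q0 was already visited.

So i = 0, j = 2, giving x = w[0:0] = ε, y = w[0:2] = ba, z = w[2:10] = bbbbbaab.
Check: |xy| = 2 ≤ 7 and |y| = 2 ≥ 1. Reading y takes N from q0 back to q0, so every xyⁱz is accepted.

ba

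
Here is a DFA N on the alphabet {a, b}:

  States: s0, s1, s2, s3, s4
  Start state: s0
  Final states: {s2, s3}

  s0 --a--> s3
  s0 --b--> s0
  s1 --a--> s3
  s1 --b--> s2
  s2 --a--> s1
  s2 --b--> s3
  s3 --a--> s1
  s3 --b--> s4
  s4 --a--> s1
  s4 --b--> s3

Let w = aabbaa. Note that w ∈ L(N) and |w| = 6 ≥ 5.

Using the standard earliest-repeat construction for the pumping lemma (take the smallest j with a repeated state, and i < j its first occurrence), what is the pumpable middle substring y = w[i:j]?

abb

Run of N on w = a a b b a a:
  step 0: s0  (start)
  step 1: s3  (read a: s0→s3)
  step 2: s1  (read a: s3→s1)
  step 3: s2  (read b: s1→s2)
  step 4: s3  (read b: s2→s3)   ← first repeat (s3 seen earlier)
  step 5: s1  (read a: s3→s1)
  step 6: s3  (read a: s1→s3)

So i = 1, j = 4, giving x = w[0:1] = a, y = w[1:4] = abb, z = w[4:6] = aa.
Check: |xy| = 4 ≤ 5 and |y| = 3 ≥ 1. Reading y takes N from s3 back to s3, so every xyⁱz is accepted.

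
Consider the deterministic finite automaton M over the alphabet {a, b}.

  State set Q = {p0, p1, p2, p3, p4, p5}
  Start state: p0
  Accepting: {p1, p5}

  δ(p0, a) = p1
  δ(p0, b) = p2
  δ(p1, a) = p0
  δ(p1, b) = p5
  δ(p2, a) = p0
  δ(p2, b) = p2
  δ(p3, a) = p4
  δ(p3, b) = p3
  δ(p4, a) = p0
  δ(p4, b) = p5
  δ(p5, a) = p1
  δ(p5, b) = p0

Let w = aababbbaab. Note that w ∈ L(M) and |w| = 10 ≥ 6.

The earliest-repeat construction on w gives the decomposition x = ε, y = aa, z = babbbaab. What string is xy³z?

xy^3z = ε·aa·aa·aa·babbbaab = aaaaaababbbaab.
Reading y = aa takes M from p0 back to p0, so after x·y·y·y the machine is still in p0, and z then leads to the accepting state p5. Hence aaaaaababbbaab ∈ L(M).

aaaaaababbbaab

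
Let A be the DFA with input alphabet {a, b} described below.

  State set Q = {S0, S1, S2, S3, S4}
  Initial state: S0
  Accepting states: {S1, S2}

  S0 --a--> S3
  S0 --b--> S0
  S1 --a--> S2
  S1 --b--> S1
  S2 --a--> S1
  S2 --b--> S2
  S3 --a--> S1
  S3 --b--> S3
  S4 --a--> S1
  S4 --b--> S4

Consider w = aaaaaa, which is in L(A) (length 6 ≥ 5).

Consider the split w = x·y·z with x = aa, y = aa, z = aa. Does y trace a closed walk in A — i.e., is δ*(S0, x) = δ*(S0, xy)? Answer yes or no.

yes

State sequence: S0 -a-> S3 -a-> S1 -a-> S2 -a-> S1

After x (step 2): S1. After xy (step 4): S1.
They match, so y = aa drives A around a cycle from S1 back to itself; pumping y any number of times keeps A in S1 before reading z, and xyⁱz ∈ L(A) for every i ≥ 0.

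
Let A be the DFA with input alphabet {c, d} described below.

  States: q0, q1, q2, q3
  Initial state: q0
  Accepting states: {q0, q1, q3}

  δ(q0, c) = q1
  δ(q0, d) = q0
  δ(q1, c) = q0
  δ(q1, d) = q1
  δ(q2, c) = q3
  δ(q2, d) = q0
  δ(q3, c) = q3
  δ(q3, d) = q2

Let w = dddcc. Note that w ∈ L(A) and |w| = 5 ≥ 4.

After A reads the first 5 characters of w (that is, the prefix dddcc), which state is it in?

Run of A on the first 5 characters of w = d d d c c:
  step 0: q0  (start)
  step 1: q0  (read d: q0→q0)
  step 2: q0  (read d: q0→q0)
  step 3: q0  (read d: q0→q0)
  step 4: q1  (read c: q0→q1)
  step 5: q0  (read c: q1→q0)

After reading 5 characters, A is in state q0.

q0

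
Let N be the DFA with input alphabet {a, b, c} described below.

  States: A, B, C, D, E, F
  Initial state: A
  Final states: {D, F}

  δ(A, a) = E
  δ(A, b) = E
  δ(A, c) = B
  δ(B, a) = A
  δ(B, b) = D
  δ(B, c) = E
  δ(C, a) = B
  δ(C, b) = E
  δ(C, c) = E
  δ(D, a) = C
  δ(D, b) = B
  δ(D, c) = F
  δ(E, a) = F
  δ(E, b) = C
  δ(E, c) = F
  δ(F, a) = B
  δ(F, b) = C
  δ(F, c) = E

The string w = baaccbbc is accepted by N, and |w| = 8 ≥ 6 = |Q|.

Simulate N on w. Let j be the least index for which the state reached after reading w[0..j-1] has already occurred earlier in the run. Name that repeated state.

Run of N on w = b a a c c b b c:
  step 0: A  (start)
  step 1: E  (read b: A→E)
  step 2: F  (read a: E→F)
  step 3: B  (read a: F→B)
  step 4: E  (read c: B→E)   ← first repeat (E seen earlier)
  step 5: F  (read c: E→F)
  step 6: C  (read b: F→C)
  step 7: E  (read b: C→E)
  step 8: F  (read c: E→F)

The earliest repeat is at step j = 4: N is in E, which it already visited at step i = 1.
With |Q| = 6, pigeonhole forces a state repeat no later than step 6; the substring read between the first and second visits to that state can be pumped.

E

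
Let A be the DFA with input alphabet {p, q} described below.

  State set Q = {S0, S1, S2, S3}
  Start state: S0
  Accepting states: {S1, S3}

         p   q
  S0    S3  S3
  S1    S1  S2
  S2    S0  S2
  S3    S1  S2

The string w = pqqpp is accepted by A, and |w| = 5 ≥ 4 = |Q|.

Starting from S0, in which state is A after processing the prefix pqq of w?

State sequence: S0 -p-> S3 -q-> S2 -q-> S2

After reading 3 characters, A is in state S2.
(This kind of state-tracing is the core of the pumping-lemma construction: with 4 states, pigeonhole forces a repeat within the first 4 steps.)

S2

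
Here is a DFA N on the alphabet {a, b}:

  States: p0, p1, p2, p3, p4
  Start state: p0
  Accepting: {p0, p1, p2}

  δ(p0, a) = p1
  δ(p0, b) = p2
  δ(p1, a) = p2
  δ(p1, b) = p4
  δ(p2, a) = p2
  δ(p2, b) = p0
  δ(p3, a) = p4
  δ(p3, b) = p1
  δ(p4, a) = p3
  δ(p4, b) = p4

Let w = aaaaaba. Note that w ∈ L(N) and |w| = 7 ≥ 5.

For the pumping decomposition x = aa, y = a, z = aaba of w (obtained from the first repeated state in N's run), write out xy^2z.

xy^2z = aa·a·a·aaba = aaaaaaba.
Reading y = a takes N from p2 back to p2, so after x·y·y the machine is still in p2, and z then leads to the accepting state p1. Hence aaaaaaba ∈ L(N).

aaaaaaba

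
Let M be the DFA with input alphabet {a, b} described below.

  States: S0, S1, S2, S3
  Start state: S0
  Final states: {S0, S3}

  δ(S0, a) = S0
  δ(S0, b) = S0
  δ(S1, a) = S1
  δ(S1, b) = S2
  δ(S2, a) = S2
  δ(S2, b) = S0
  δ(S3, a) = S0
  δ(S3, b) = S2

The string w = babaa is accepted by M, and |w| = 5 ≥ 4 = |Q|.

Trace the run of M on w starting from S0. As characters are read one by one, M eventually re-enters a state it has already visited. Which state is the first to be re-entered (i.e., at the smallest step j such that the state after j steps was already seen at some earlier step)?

S0

Run of M on w = b a b a a:
  step 0: S0  (start)
  step 1: S0  (read b: S0→S0)   ← first repeat (S0 seen earlier)
  step 2: S0  (read a: S0→S0)
  step 3: S0  (read b: S0→S0)
  step 4: S0  (read a: S0→S0)
  step 5: S0  (read a: S0→S0)

The earliest repeat is at step j = 1: M is in S0, which it already visited at step i = 0.
Since M has 4 states, any run of length ≥ 4 visits 4+1 states, so by pigeonhole some state repeats within the first 4 steps — that repeat gives the pumpable loop.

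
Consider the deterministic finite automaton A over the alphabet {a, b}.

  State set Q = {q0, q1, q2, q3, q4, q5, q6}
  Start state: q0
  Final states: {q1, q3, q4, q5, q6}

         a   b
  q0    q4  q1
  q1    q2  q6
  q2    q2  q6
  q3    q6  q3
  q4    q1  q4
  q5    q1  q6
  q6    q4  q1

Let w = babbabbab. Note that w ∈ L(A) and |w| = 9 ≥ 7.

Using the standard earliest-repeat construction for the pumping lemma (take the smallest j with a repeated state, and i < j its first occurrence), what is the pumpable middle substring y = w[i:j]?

abb

Run of A on w = b a b b a b b a b:
  step 0: q0  (start)
  step 1: q1  (read b: q0→q1)
  step 2: q2  (read a: q1→q2)
  step 3: q6  (read b: q2→q6)
  step 4: q1  (read b: q6→q1)   ← first repeat (q1 seen earlier)
  step 5: q2  (read a: q1→q2)
  step 6: q6  (read b: q2→q6)
  step 7: q1  (read b: q6→q1)
  step 8: q2  (read a: q1→q2)
  step 9: q6  (read b: q2→q6)

So i = 1, j = 4, giving x = w[0:1] = b, y = w[1:4] = abb, z = w[4:9] = abbab.
Check: |xy| = 4 ≤ 7 and |y| = 3 ≥ 1. Reading y takes A from q1 back to q1, so every xyⁱz is accepted.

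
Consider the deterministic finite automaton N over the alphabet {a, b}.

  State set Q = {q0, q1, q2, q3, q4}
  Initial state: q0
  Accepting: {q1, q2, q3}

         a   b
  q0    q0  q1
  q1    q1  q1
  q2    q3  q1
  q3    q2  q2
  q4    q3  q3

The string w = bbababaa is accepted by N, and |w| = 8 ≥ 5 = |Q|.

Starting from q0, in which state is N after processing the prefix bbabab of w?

q1

State sequence: q0 -b-> q1 -b-> q1 -a-> q1 -b-> q1 -a-> q1 -b-> q1

After reading 6 characters, N is in state q1.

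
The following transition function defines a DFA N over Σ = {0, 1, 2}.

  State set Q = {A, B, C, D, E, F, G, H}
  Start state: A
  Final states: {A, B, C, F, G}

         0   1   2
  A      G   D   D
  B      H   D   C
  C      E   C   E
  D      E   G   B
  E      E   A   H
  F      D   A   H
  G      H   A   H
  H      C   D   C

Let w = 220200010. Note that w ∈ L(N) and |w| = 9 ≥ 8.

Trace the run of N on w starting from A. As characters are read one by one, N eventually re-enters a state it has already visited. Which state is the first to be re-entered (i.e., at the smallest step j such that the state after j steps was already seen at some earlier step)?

E

State sequence: A -2-> D -2-> B -0-> H -2-> C -0-> E -0-> E -0-> E -1-> A -0-> G
First repeat at step 6: E was already visited.

The earliest repeat is at step j = 6: N is in E, which it already visited at step i = 5.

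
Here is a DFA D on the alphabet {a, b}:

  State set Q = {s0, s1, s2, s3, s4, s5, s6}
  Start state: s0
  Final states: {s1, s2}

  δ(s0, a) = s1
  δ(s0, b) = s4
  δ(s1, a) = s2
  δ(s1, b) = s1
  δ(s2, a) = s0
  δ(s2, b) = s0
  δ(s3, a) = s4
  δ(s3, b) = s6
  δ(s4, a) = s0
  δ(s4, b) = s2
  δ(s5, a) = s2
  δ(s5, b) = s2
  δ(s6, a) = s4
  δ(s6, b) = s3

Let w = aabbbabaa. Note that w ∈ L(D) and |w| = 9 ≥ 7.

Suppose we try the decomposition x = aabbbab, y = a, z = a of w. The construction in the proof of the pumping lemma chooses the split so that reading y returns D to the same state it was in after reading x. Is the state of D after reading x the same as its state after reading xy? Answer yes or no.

no

Run of D on the first 8 characters of w = a a b b b a b a:
  step 0: s0  (start)
  step 1: s1  (read a: s0→s1)
  step 2: s2  (read a: s1→s2)
  step 3: s0  (read b: s2→s0)
  step 4: s4  (read b: s0→s4)
  step 5: s2  (read b: s4→s2)
  step 6: s0  (read a: s2→s0)
  step 7: s4  (read b: s0→s4)
  step 8: s0  (read a: s4→s0)

After x (step 7): s4. After xy (step 8): s0.
They differ (s4 ≠ s0), so y is not a cycle from the state after x; this split is not the one the pumping-lemma construction produces, and pumping y need not keep the string in L(D).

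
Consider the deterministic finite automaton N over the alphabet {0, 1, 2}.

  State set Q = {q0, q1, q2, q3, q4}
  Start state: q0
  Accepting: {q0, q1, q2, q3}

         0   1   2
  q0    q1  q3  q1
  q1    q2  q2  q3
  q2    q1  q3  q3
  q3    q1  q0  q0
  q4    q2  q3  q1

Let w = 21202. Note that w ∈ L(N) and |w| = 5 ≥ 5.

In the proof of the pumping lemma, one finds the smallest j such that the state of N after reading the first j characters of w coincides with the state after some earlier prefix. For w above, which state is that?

q1

State sequence: q0 -2-> q1 -1-> q2 -2-> q3 -0-> q1 -2-> q3
First repeat at step 4: q1 was already visited.

The earliest repeat is at step j = 4: N is in q1, which it already visited at step i = 1.
Since N has 5 states, any run of length ≥ 5 visits 5+1 states, so by pigeonhole some state repeats within the first 5 steps — that repeat gives the pumpable loop.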